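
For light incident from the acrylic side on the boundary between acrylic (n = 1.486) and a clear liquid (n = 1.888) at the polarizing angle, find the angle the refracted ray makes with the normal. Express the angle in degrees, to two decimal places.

θ_B = arctan(n₂/n₁) = arctan(1.888/1.486) = 51.79°.
At Brewster's angle the reflected and refracted rays are perpendicular, so θ_t = 90° − θ_B = 90° − 51.79° = 38.21°.

θ_t ≈ 38.21°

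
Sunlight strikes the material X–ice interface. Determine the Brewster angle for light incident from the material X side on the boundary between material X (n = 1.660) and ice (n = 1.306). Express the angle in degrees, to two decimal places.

θ_B ≈ 38.19°

Brewster's condition: tan θ_B = n₂/n₁ = 1.306/1.660 = 0.7867.
So θ_B = arctan 0.7867 = 38.19°.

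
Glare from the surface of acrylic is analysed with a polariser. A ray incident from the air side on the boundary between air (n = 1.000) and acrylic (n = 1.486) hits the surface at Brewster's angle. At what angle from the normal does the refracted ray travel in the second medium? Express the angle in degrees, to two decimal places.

θ_B = arctan(n₂/n₁) = arctan(1.486/1.000) = 56.06°.
At Brewster's angle the reflected and refracted rays are perpendicular, so θ_t = 90° − θ_B = 90° − 56.06° = 33.94°.

θ_t ≈ 33.94°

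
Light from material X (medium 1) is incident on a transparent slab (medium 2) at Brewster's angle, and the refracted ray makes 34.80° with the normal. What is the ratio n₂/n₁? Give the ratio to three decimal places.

θ_B + θ_t = 90°, so θ_B = 90° − 34.80° = 55.20°.
Then n₂/n₁ = tan θ_B = tan 55.20° = 1.439.

n₂/n₁ ≈ 1.439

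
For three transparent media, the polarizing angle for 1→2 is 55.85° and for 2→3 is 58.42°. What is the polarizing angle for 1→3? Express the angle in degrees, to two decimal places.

θ_B ≈ 67.36°

n₂/n₁ = tan 55.85° = 1.4742 and n₃/n₂ = tan 58.42° = 1.6267.
So n₃/n₁ = (n₂/n₁)(n₃/n₂) = 1.4742 × 1.6267 = 2.3982.
θ_B(1→3) = arctan(2.3982) = 67.36°.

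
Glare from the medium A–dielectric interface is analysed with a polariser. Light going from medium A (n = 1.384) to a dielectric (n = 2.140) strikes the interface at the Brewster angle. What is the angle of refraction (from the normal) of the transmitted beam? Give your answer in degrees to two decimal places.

θ_t ≈ 32.89°

θ_B = arctan(n₂/n₁) = arctan(2.140/1.384) = 57.11°.
At Brewster's angle the reflected and refracted rays are perpendicular, so θ_t = 90° − θ_B = 90° − 57.11° = 32.89°.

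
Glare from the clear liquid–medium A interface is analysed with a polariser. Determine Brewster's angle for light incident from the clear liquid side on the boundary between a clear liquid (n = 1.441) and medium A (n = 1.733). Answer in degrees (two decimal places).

The reflected p-component vanishes when tan θ_B = n₂/n₁.
Here n₂/n₁ = 1.733/1.441 = 1.2026, and Brewster's law gives tan θ_B = n₂/n₁. Taking the arctangent, θ_B = 50.26°.

θ_B ≈ 50.26°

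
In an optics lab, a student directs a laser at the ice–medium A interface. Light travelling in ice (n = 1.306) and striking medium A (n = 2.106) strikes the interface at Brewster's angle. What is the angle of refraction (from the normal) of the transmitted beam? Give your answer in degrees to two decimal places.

θ_t ≈ 31.80°

First find Brewster's angle: tan θ_B = 2.106/1.306 = 1.6126, giving θ_B = 58.20°.
The refracted ray is perpendicular to the reflected ray, so θ_t = 90° − θ_B = 31.80°.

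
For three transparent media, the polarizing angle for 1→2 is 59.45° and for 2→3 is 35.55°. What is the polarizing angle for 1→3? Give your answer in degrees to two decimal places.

n₂/n₁ = tan 59.45° = 1.6943 and n₃/n₂ = tan 35.55° = 0.7146.
Multiplying, n₃/n₁ = 1.6943 × 0.7146 = 1.2108, and θ_B(1→3) = arctan 1.2108 = 50.45°.

θ_B ≈ 50.45°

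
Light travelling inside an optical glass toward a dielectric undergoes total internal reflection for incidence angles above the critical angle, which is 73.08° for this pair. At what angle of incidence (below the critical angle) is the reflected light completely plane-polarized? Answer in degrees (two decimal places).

θ_B ≈ 43.73°

n₂/n₁ = sin θ_c = sin 73.08° = 0.9567.
tan θ_B equals the same ratio, so θ_B = arctan(0.9567) = 43.73°.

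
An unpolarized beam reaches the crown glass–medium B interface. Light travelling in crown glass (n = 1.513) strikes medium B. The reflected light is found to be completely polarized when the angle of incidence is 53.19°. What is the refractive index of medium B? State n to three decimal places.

n ≈ 2.022

Brewster's law: tan θ_B = n₂/n₁ (light incident in crown glass, refracted into medium B).
n₂ = n₁ tan θ_B = 1.513 × tan 53.19° = 2.022.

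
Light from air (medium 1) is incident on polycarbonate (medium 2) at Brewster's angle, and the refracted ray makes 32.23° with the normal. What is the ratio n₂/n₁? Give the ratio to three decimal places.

At Brewster incidence θ_B = 90° − θ_t = 90° − 32.23° = 57.77°.
tan θ_B = n₂/n₁, so n₂/n₁ = tan 57.77° = 1.586.

n₂/n₁ ≈ 1.586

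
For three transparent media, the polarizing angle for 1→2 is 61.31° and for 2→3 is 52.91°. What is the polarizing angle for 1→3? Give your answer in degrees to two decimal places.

θ_B ≈ 67.52°

tan θ_B(1→2) = n₂/n₁ = tan 61.31° = 1.8273.
tan θ_B(2→3) = n₃/n₂ = tan 52.91° = 1.3227.
Multiplying, n₃/n₁ = 1.8273 × 1.3227 = 2.4170, and θ_B(1→3) = arctan 2.4170 = 67.52°.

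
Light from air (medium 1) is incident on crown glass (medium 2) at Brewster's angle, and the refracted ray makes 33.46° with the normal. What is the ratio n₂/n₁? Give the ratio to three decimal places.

At Brewster incidence θ_B = 90° − θ_t = 90° − 33.46° = 56.54°.
Then n₂/n₁ = tan θ_B = tan 56.54° = 1.513.

n₂/n₁ ≈ 1.513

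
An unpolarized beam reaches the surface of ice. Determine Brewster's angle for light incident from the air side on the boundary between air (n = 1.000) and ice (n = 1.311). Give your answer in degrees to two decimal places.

The reflected p-component vanishes when tan θ_B = n₂/n₁.
tan θ_B = n₂/n₁ = 1.311/1.000 = 1.3110.
θ_B = arctan(1.3110) = 52.66°.

θ_B ≈ 52.66°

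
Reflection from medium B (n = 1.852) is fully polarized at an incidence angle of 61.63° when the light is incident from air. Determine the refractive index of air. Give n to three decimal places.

n ≈ 1.000

Full polarization of the reflected beam means tan θ_B = n₂/n₁, where n₁ is the incident medium (air).
n₁ = n₂ / tan θ_B = 1.852 / tan 61.63° = 1.000.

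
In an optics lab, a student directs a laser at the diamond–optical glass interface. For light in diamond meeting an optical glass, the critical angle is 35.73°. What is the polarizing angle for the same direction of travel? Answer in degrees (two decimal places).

θ_B ≈ 30.28°

sin θ_c = n₂/n₁, so n₂/n₁ = sin 35.73° = 0.5840.
Brewster: tan θ_B = n₂/n₁ = 0.5840.
θ_B = arctan(0.5840) = 30.28°.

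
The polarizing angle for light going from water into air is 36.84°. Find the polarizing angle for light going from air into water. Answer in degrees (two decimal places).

Reversing the direction swaps n₁ and n₂, so tan θ_B' = 1/tan θ_B and θ_B' = 90° − θ_B.
Hence θ_B' = 90° − 36.84° = 53.16°.

θ_B' ≈ 53.16°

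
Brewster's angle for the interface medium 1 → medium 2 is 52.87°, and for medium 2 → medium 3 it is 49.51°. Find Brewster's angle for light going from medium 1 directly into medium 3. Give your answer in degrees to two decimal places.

Each Brewster angle gives a ratio: n₂/n₁ = tan 52.87° = 1.3208, n₃/n₂ = tan 49.51° = 1.1713.
n₃/n₁ = 1.5470. Then tan θ_B(1→3) = n₃/n₁, so θ_B(1→3) = arctan(1.5470) = 57.12°.

θ_B ≈ 57.12°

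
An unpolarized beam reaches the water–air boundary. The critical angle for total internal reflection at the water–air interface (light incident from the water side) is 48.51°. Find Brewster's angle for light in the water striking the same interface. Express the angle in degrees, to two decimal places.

At the critical angle sin θ_c = n₂/n₁, giving n₂/n₁ = sin 48.51° = 0.7491.
Then tan θ_B = n₂/n₁ = 0.7491, so θ_B = arctan 0.7491 = 36.84°.

θ_B ≈ 36.84°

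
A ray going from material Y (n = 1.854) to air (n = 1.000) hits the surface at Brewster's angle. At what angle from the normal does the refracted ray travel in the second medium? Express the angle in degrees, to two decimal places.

θ_t ≈ 61.66°

First find Brewster's angle: tan θ_B = 1.000/1.854 = 0.5394, giving θ_B = 28.34°.
At Brewster's angle the reflected and refracted rays are perpendicular, so θ_t = 90° − θ_B = 90° − 28.34° = 61.66°.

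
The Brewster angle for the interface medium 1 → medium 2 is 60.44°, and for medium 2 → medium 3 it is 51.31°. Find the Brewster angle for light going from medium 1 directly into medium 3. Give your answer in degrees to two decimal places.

Each Brewster angle gives a ratio: n₂/n₁ = tan 60.44° = 1.7632, n₃/n₂ = tan 51.31° = 1.2487.
Multiplying, n₃/n₁ = 1.7632 × 1.2487 = 2.2016, and θ_B(1→3) = arctan 2.2016 = 65.57°.

θ_B ≈ 65.57°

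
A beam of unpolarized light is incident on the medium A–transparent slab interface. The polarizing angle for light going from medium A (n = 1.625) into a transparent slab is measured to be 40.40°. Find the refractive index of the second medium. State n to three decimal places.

Brewster's law: tan θ_B = n₂/n₁ (light incident in medium A, refracted into a transparent slab).
n₂ = n₁ tan θ_B = 1.625 × tan 40.40° = 1.383.

n ≈ 1.383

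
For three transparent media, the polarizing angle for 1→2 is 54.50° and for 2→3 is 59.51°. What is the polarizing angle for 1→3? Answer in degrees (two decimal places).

Each Brewster angle gives a ratio: n₂/n₁ = tan 54.50° = 1.4019, n₃/n₂ = tan 59.51° = 1.6983.
Multiplying, n₃/n₁ = 1.4019 × 1.6983 = 2.3810, and θ_B(1→3) = arctan 2.3810 = 67.22°.

θ_B ≈ 67.22°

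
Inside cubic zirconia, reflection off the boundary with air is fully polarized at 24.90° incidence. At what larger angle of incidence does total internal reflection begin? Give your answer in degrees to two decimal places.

tan θ_B = n₂/n₁ = tan 24.90° = 0.4642.
Total internal reflection: sin θ_c = n₂/n₁ = 0.4642.
θ_c = arcsin(0.4642) = 27.66°.

θ_c ≈ 27.66°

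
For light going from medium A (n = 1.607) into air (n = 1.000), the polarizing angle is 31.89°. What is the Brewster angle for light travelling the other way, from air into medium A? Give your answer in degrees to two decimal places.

The two Brewster angles are complementary: θ_B' = 90° − θ_B = 90° − 31.89° = 58.11°.

θ_B' ≈ 58.11°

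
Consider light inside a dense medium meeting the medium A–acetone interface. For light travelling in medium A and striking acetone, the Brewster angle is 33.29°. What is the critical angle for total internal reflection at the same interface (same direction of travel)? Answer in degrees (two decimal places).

θ_c ≈ 41.04°

From Brewster, n₂/n₁ = tan θ_B = tan 33.29° = 0.6566.
Then sin θ_c = n₂/n₁ = 0.6566, so θ_c = arcsin 0.6566 = 41.04°.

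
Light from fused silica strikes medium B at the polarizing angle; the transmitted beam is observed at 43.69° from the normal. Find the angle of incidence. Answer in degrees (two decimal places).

Since the reflected and refracted rays are at right angles at the polarizing angle, θ_B + θ_t = 90°.
θ_B = 90° − 43.69° = 46.31°.

θ_B ≈ 46.31°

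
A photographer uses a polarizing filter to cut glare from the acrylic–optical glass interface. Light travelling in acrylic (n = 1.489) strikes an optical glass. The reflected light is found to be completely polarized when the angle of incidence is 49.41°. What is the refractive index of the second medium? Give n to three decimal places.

Full polarization of the reflected beam means tan θ_B = n₂/n₁, where n₁ is the incident medium (acrylic).
n₂ = n₁ tan θ_B = 1.489 × tan 49.41° = 1.738.

n ≈ 1.738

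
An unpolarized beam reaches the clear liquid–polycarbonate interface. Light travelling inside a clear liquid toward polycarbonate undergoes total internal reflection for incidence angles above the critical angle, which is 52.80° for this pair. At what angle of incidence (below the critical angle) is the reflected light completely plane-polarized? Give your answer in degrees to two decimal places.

n₂/n₁ = sin θ_c = sin 52.80° = 0.7965.
tan θ_B equals the same ratio, so θ_B = arctan(0.7965) = 38.54°.

θ_B ≈ 38.54°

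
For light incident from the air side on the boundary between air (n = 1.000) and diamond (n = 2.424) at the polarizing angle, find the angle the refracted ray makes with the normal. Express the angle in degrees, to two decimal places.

θ_t ≈ 22.42°

First find Brewster's angle: tan θ_B = 2.424/1.000 = 2.4240, giving θ_B = 67.58°.
At Brewster's angle the reflected and refracted rays are perpendicular, so θ_t = 90° − θ_B = 90° − 67.58° = 22.42°.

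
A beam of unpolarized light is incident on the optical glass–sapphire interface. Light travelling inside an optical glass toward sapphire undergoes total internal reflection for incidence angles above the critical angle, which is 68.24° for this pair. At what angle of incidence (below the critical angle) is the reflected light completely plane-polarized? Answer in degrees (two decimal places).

θ_B ≈ 42.88°

sin θ_c = n₂/n₁, so n₂/n₁ = sin 68.24° = 0.9287.
Brewster: tan θ_B = n₂/n₁ = 0.9287.
θ_B = arctan(0.9287) = 42.88°.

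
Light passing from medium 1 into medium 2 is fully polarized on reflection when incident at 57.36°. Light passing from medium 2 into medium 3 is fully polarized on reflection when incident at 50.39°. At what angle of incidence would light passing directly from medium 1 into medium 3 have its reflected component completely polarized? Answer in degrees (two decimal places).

n₂/n₁ = tan 57.36° = 1.5613 and n₃/n₂ = tan 50.39° = 1.2084.
So n₃/n₁ = (n₂/n₁)(n₃/n₂) = 1.5613 × 1.2084 = 1.8866.
θ_B(1→3) = arctan(1.8866) = 62.07°.

θ_B ≈ 62.07°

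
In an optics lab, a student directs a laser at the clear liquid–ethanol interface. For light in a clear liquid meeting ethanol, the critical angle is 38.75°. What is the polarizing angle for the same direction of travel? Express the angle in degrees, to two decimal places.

θ_B ≈ 32.04°

At the critical angle sin θ_c = n₂/n₁, giving n₂/n₁ = sin 38.75° = 0.6259.
Then tan θ_B = n₂/n₁ = 0.6259, so θ_B = arctan 0.6259 = 32.04°.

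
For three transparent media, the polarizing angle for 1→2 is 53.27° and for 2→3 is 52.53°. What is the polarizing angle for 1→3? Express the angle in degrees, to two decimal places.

tan θ_B(1→2) = n₂/n₁ = tan 53.27° = 1.3401.
tan θ_B(2→3) = n₃/n₂ = tan 52.53° = 1.3046.
Multiplying, n₃/n₁ = 1.3401 × 1.3046 = 1.7484, and θ_B(1→3) = arctan 1.7484 = 60.23°.

θ_B ≈ 60.23°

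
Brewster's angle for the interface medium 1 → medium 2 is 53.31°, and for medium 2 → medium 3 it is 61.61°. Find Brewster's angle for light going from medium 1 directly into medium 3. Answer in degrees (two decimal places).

Each Brewster angle gives a ratio: n₂/n₁ = tan 53.31° = 1.3421, n₃/n₂ = tan 61.61° = 1.8502.
n₃/n₁ = 2.4832. Then tan θ_B(1→3) = n₃/n₁, so θ_B(1→3) = arctan(2.4832) = 68.06°.

θ_B ≈ 68.06°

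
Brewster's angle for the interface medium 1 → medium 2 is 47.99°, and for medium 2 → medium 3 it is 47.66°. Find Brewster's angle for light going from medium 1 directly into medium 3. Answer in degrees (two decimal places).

θ_B ≈ 50.62°

n₂/n₁ = tan 47.99° = 1.1102 and n₃/n₂ = tan 47.66° = 1.0974.
n₃/n₁ = 1.2184. Then tan θ_B(1→3) = n₃/n₁, so θ_B(1→3) = arctan(1.2184) = 50.62°.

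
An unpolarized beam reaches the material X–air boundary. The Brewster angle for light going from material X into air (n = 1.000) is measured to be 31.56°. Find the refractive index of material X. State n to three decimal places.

Full polarization of the reflected beam means tan θ_B = n₂/n₁, where n₁ is the incident medium (material X).
n₁ = n₂ / tan θ_B = 1.000 / tan 31.56° = 1.628.

n ≈ 1.628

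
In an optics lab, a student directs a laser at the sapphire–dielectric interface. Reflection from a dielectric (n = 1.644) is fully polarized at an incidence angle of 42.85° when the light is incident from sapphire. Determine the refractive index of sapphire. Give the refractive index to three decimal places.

Brewster's law: tan θ_B = n₂/n₁ (light incident in sapphire, refracted into a dielectric).
n₁ = n₂ / tan θ_B = 1.644 / tan 42.85° = 1.772.

n ≈ 1.772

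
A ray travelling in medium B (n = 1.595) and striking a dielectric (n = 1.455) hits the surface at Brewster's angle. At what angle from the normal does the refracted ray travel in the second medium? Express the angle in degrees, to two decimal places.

θ_t ≈ 47.63°

θ_B = arctan(n₂/n₁) = arctan(1.455/1.595) = 42.37°.
At Brewster's angle the reflected and refracted rays are perpendicular, so θ_t = 90° − θ_B = 90° − 42.37° = 47.63°.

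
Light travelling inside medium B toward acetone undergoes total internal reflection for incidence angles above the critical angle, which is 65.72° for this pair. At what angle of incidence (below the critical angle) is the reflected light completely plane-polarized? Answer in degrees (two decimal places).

θ_B ≈ 42.35°

sin θ_c = n₂/n₁, so n₂/n₁ = sin 65.72° = 0.9115.
Brewster: tan θ_B = n₂/n₁ = 0.9115.
θ_B = arctan(0.9115) = 42.35°.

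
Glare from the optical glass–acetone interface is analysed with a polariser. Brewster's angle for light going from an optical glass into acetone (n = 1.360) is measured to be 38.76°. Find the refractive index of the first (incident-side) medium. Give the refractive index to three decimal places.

At Brewster's angle, tan θ_B = n₂/n₁ with n₁ on the incident side (an optical glass) and n₂ on the transmitted side (acetone).
n₁ = n₂ / tan θ_B = 1.360 / tan 38.76° = 1.694.

n ≈ 1.694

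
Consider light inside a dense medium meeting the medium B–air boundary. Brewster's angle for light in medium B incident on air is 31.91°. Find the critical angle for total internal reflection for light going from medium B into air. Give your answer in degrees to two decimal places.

tan θ_B = n₂/n₁ = tan 31.91° = 0.6227.
Total internal reflection: sin θ_c = n₂/n₁ = 0.6227.
θ_c = arcsin(0.6227) = 38.51°.

θ_c ≈ 38.51°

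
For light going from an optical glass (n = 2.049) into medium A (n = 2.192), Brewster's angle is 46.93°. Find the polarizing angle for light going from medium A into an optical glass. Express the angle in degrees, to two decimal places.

θ_B' ≈ 43.07°

The two Brewster angles are complementary: θ_B' = 90° − θ_B = 90° − 46.93° = 43.07°.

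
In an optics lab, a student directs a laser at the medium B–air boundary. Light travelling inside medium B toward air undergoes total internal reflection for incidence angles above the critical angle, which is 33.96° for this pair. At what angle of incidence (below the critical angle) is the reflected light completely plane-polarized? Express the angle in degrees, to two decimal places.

sin θ_c = n₂/n₁, so n₂/n₁ = sin 33.96° = 0.5586.
Brewster: tan θ_B = n₂/n₁ = 0.5586.
θ_B = arctan(0.5586) = 29.19°.

θ_B ≈ 29.19°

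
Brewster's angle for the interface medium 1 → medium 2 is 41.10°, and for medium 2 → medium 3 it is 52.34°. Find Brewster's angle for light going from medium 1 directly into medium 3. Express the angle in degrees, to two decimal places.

θ_B ≈ 48.50°

Each Brewster angle gives a ratio: n₂/n₁ = tan 41.10° = 0.8724, n₃/n₂ = tan 52.34° = 1.2957.
So n₃/n₁ = (n₂/n₁)(n₃/n₂) = 0.8724 × 1.2957 = 1.1303.
θ_B(1→3) = arctan(1.1303) = 48.50°.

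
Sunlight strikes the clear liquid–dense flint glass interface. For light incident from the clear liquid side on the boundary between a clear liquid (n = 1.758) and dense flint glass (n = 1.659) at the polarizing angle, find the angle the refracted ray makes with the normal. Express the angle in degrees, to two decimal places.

θ_B = arctan(n₂/n₁) = arctan(1.659/1.758) = 43.34°.
At Brewster's angle the reflected and refracted rays are perpendicular, so θ_t = 90° − θ_B = 90° − 43.34° = 46.66°.

θ_t ≈ 46.66°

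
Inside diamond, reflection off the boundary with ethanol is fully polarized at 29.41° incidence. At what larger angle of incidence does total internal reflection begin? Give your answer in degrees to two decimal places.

From Brewster, n₂/n₁ = tan θ_B = tan 29.41° = 0.5637.
Then sin θ_c = n₂/n₁ = 0.5637, so θ_c = arcsin 0.5637 = 34.31°.

θ_c ≈ 34.31°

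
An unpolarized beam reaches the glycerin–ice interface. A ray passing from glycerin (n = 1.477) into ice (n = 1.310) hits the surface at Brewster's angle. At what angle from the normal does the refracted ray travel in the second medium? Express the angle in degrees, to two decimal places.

tan θ_B = n₂/n₁ = 1.310/1.477 = 0.8869, so θ_B = 41.57°.
Since θ_B + θ_t = 90° at Brewster incidence, θ_t = 90° − 41.57° = 48.43°.

θ_t ≈ 48.43°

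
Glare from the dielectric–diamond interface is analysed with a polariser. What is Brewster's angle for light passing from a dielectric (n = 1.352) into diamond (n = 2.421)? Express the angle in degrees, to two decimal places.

Brewster's condition: tan θ_B = n₂/n₁ = 2.421/1.352 = 1.7907.
θ_B = arctan(1.7907) = 60.82°.

θ_B ≈ 60.82°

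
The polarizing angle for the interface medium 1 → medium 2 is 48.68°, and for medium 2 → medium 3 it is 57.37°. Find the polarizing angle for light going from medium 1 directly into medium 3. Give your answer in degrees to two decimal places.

n₂/n₁ = tan 48.68° = 1.1375 and n₃/n₂ = tan 57.37° = 1.5619.
So n₃/n₁ = (n₂/n₁)(n₃/n₂) = 1.1375 × 1.5619 = 1.7766.
θ_B(1→3) = arctan(1.7766) = 60.63°.

θ_B ≈ 60.63°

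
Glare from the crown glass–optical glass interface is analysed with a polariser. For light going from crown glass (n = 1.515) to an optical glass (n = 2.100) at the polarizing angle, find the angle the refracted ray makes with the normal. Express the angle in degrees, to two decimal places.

θ_t ≈ 35.81°

θ_B = arctan(n₂/n₁) = arctan(2.100/1.515) = 54.19°.
At Brewster's angle the reflected and refracted rays are perpendicular, so θ_t = 90° − θ_B = 90° − 54.19° = 35.81°.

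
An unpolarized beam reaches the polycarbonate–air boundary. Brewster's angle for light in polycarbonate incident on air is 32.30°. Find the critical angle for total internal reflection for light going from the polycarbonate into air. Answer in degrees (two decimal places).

tan θ_B = n₂/n₁ = tan 32.30° = 0.6322.
Total internal reflection: sin θ_c = n₂/n₁ = 0.6322.
θ_c = arcsin(0.6322) = 39.21°.

θ_c ≈ 39.21°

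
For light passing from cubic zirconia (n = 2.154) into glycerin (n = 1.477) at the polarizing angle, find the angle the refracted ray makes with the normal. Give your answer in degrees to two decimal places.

θ_B = arctan(n₂/n₁) = arctan(1.477/2.154) = 34.44°.
The refracted ray is perpendicular to the reflected ray, so θ_t = 90° − θ_B = 55.56°.

θ_t ≈ 55.56°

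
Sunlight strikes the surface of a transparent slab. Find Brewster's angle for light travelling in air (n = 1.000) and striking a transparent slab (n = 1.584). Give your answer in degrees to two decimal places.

The reflected p-component vanishes when tan θ_B = n₂/n₁.
Here n₂/n₁ = 1.584/1.000 = 1.5840, and Brewster's law gives tan θ_B = n₂/n₁. Taking the arctangent, θ_B = 57.74°.

θ_B ≈ 57.74°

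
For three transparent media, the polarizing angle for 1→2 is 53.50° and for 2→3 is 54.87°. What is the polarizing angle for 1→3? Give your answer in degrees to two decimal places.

tan θ_B(1→2) = n₂/n₁ = tan 53.50° = 1.3514.
tan θ_B(2→3) = n₃/n₂ = tan 54.87° = 1.4213.
So n₃/n₁ = (n₂/n₁)(n₃/n₂) = 1.3514 × 1.4213 = 1.9207.
θ_B(1→3) = arctan(1.9207) = 62.50°.

θ_B ≈ 62.50°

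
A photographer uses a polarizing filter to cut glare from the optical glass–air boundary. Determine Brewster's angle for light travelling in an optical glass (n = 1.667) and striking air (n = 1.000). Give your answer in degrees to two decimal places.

Here n₂/n₁ = 1.000/1.667 = 0.5999, and Brewster's law gives tan θ_B = n₂/n₁.
So θ_B = arctan 0.5999 = 30.96°.

θ_B ≈ 30.96°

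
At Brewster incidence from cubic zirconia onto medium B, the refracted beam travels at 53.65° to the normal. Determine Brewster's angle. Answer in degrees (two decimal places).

At Brewster's angle the reflected and refracted rays are perpendicular, so θ_B + θ_t = 90°.
θ_B = 90° − 53.65° = 36.35°.

θ_B ≈ 36.35°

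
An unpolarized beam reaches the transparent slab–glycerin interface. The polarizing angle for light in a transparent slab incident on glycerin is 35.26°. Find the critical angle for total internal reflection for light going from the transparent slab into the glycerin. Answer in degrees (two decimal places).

From Brewster, n₂/n₁ = tan θ_B = tan 35.26° = 0.7070.
Then sin θ_c = n₂/n₁ = 0.7070, so θ_c = arcsin 0.7070 = 44.99°.

θ_c ≈ 44.99°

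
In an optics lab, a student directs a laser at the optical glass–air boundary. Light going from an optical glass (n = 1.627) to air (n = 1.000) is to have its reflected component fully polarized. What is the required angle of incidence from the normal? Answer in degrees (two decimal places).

tan θ_B = n₂/n₁ = 1.000/1.627 = 0.6146.
θ_B = arctan(0.6146) = 31.58°.

θ_B ≈ 31.58°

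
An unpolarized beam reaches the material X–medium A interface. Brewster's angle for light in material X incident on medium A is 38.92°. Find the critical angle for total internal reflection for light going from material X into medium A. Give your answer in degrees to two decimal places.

θ_c ≈ 53.85°

tan θ_B = n₂/n₁ = tan 38.92° = 0.8075.
Total internal reflection: sin θ_c = n₂/n₁ = 0.8075.
θ_c = arcsin(0.8075) = 53.85°.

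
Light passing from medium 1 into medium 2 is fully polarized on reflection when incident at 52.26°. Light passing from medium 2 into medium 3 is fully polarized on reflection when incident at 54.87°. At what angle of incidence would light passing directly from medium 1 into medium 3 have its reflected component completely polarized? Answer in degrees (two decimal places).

θ_B ≈ 61.43°

Each Brewster angle gives a ratio: n₂/n₁ = tan 52.26° = 1.2920, n₃/n₂ = tan 54.87° = 1.4213.
Multiplying, n₃/n₁ = 1.2920 × 1.4213 = 1.8363, and θ_B(1→3) = arctan 1.8363 = 61.43°.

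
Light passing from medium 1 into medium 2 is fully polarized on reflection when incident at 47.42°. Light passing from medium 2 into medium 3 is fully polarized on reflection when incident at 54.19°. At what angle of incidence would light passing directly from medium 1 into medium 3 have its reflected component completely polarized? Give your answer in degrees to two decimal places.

Each Brewster angle gives a ratio: n₂/n₁ = tan 47.42° = 1.0883, n₃/n₂ = tan 54.19° = 1.3860.
Multiplying, n₃/n₁ = 1.0883 × 1.3860 = 1.5083, and θ_B(1→3) = arctan 1.5083 = 56.46°.

θ_B ≈ 56.46°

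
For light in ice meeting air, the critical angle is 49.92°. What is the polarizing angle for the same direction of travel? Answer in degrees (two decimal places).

θ_B ≈ 37.42°

n₂/n₁ = sin θ_c = sin 49.92° = 0.7651.
tan θ_B equals the same ratio, so θ_B = arctan(0.7651) = 37.42°.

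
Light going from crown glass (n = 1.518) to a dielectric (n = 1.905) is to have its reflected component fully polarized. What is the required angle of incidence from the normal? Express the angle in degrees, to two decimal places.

At Brewster's angle the reflected and refracted rays are perpendicular, which with Snell's law gives tan θ_B = n₂/n₁.
tan θ_B = n₂/n₁ = 1.905/1.518 = 1.2549.
θ_B = arctan(1.2549) = 51.45°.

θ_B ≈ 51.45°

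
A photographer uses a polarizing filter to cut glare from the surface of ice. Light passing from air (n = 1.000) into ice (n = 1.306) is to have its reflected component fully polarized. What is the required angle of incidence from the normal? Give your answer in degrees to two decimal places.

θ_B ≈ 52.56°

At Brewster's angle the reflected and refracted rays are perpendicular, which with Snell's law gives tan θ_B = n₂/n₁.
Here n₂/n₁ = 1.306/1.000 = 1.3060, and Brewster's law gives tan θ_B = n₂/n₁.
θ_B = arctan(1.3060) = 52.56°.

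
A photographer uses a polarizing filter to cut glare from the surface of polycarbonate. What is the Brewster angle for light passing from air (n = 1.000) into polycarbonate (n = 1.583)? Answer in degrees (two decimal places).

tan θ_B = n₂/n₁ = 1.583/1.000 = 1.5830.
So θ_B = arctan 1.5830 = 57.72°.

θ_B ≈ 57.72°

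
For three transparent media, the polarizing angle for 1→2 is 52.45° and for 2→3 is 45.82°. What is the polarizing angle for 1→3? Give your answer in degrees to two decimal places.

θ_B ≈ 53.24°

Each Brewster angle gives a ratio: n₂/n₁ = tan 52.45° = 1.3009, n₃/n₂ = tan 45.82° = 1.0290.
So n₃/n₁ = (n₂/n₁)(n₃/n₂) = 1.3009 × 1.0290 = 1.3387.
θ_B(1→3) = arctan(1.3387) = 53.24°.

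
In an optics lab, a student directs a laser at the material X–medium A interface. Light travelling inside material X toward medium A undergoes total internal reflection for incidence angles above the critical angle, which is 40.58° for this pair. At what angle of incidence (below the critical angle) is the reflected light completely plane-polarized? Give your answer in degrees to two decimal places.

At the critical angle sin θ_c = n₂/n₁, giving n₂/n₁ = sin 40.58° = 0.6505.
Then tan θ_B = n₂/n₁ = 0.6505, so θ_B = arctan 0.6505 = 33.04°.

θ_B ≈ 33.04°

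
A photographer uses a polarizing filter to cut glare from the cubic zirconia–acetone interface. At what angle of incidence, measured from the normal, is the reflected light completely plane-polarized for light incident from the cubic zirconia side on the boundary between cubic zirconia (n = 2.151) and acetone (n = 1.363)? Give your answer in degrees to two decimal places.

tan θ_B = n₂/n₁ = 1.363/2.151 = 0.6337.
So θ_B = arctan 0.6337 = 32.36°.

θ_B ≈ 32.36°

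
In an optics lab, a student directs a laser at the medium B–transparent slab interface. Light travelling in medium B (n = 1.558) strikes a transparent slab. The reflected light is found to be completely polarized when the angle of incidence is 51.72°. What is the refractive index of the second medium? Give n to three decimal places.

Brewster's law: tan θ_B = n₂/n₁ (light incident in medium B, refracted into a transparent slab).
n₂ = n₁ tan θ_B = 1.558 × tan 51.72° = 1.974.

n ≈ 1.974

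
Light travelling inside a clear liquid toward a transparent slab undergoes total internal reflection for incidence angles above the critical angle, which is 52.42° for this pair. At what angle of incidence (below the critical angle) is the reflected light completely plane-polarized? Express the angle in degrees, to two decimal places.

θ_B ≈ 38.40°

At the critical angle sin θ_c = n₂/n₁, giving n₂/n₁ = sin 52.42° = 0.7925.
Then tan θ_B = n₂/n₁ = 0.7925, so θ_B = arctan 0.7925 = 38.40°.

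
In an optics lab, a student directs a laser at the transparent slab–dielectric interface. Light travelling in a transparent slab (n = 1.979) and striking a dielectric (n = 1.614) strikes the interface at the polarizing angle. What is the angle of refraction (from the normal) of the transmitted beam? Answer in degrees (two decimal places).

First find Brewster's angle: tan θ_B = 1.614/1.979 = 0.8156, giving θ_B = 39.20°.
At Brewster's angle the reflected and refracted rays are perpendicular, so θ_t = 90° − θ_B = 90° − 39.20° = 50.80°.

θ_t ≈ 50.80°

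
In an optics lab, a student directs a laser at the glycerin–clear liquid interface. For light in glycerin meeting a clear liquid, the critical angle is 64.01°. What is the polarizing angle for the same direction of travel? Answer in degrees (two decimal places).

θ_B ≈ 41.95°

At the critical angle sin θ_c = n₂/n₁, giving n₂/n₁ = sin 64.01° = 0.8989.
Then tan θ_B = n₂/n₁ = 0.8989, so θ_B = arctan 0.8989 = 41.95°.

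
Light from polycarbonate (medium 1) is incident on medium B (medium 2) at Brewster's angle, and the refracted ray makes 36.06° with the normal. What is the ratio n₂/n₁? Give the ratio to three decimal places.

At Brewster incidence θ_B = 90° − θ_t = 90° − 36.06° = 53.94°.
tan θ_B = n₂/n₁, so n₂/n₁ = tan 53.94° = 1.373.

n₂/n₁ ≈ 1.373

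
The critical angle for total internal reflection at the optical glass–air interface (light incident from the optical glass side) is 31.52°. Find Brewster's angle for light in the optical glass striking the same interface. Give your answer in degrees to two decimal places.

n₂/n₁ = sin θ_c = sin 31.52° = 0.5228.
tan θ_B equals the same ratio, so θ_B = arctan(0.5228) = 27.60°.

θ_B ≈ 27.60°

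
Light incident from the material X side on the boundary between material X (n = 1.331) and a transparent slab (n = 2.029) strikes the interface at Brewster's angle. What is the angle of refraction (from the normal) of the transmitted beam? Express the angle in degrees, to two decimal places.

tan θ_B = n₂/n₁ = 2.029/1.331 = 1.5244, so θ_B = 56.74°.
The refracted ray is perpendicular to the reflected ray, so θ_t = 90° − θ_B = 33.26°.

θ_t ≈ 33.26°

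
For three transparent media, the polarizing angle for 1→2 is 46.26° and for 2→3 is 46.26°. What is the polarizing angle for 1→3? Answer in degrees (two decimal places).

Each Brewster angle gives a ratio: n₂/n₁ = tan 46.26° = 1.0450, n₃/n₂ = tan 46.26° = 1.0450.
So n₃/n₁ = (n₂/n₁)(n₃/n₂) = 1.0450 × 1.0450 = 1.0920.
θ_B(1→3) = arctan(1.0920) = 47.52°.

θ_B ≈ 47.52°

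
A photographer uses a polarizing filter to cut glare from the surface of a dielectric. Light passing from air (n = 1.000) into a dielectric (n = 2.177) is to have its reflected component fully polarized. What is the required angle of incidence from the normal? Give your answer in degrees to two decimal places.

θ_B ≈ 65.33°

At Brewster's angle the reflected and refracted rays are perpendicular, which with Snell's law gives tan θ_B = n₂/n₁.
Brewster's condition: tan θ_B = n₂/n₁ = 2.177/1.000 = 2.1770. Taking the arctangent, θ_B = 65.33°.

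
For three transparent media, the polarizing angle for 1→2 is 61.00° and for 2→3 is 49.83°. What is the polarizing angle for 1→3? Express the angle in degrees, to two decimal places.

θ_B ≈ 64.92°

n₂/n₁ = tan 61.00° = 1.8040 and n₃/n₂ = tan 49.83° = 1.1846.
n₃/n₁ = 2.1371. Then tan θ_B(1→3) = n₃/n₁, so θ_B(1→3) = arctan(2.1371) = 64.92°.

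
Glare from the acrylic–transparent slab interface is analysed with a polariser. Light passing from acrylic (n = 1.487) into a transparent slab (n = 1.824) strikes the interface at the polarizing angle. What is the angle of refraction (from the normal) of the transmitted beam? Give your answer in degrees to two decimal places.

θ_B = arctan(n₂/n₁) = arctan(1.824/1.487) = 50.81°.
At Brewster's angle the reflected and refracted rays are perpendicular, so θ_t = 90° − θ_B = 90° − 50.81° = 39.19°.

θ_t ≈ 39.19°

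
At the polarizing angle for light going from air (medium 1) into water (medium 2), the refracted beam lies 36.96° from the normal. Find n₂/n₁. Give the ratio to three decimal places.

θ_B + θ_t = 90°, so θ_B = 90° − 36.96° = 53.04°.
Then n₂/n₁ = tan θ_B = tan 53.04° = 1.329.

n₂/n₁ ≈ 1.329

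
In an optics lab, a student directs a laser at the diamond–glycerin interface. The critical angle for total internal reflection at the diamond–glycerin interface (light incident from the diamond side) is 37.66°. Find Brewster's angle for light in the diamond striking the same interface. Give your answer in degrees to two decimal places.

n₂/n₁ = sin θ_c = sin 37.66° = 0.6110.
tan θ_B equals the same ratio, so θ_B = arctan(0.6110) = 31.42°.

θ_B ≈ 31.42°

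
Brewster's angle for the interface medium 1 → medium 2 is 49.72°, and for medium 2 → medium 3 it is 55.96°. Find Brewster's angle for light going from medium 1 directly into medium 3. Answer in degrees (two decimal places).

θ_B ≈ 60.21°

n₂/n₁ = tan 49.72° = 1.1800 and n₃/n₂ = tan 55.96° = 1.4803.
n₃/n₁ = 1.7468. Then tan θ_B(1→3) = n₃/n₁, so θ_B(1→3) = arctan(1.7468) = 60.21°.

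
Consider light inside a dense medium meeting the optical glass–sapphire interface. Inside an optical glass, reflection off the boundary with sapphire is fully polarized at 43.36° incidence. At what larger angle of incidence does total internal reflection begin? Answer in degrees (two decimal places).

θ_c ≈ 70.79°

n₂/n₁ = tan 43.36° = 0.9443; the critical angle satisfies sin θ_c = n₂/n₁.
θ_c = arcsin(0.9443) = 70.79°.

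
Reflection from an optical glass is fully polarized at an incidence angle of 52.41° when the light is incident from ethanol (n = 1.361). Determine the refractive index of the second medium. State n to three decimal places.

n ≈ 1.768

Full polarization of the reflected beam means tan θ_B = n₂/n₁, where n₁ is the incident medium (ethanol).
n₂ = n₁ tan θ_B = 1.361 × tan 52.41° = 1.768.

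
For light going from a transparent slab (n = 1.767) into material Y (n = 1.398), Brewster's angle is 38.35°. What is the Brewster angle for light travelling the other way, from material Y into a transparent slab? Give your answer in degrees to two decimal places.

θ_B' ≈ 51.65°

tan θ_B' = n₁/n₂ = 1/tan θ_B, so θ_B' = 90° − θ_B.
θ_B' = 90° − 38.35° = 51.65°.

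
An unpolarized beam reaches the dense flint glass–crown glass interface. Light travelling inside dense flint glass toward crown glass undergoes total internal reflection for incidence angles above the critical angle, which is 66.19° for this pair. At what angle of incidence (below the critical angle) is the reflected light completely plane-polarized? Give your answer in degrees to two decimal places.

θ_B ≈ 42.46°

n₂/n₁ = sin θ_c = sin 66.19° = 0.9149.
tan θ_B equals the same ratio, so θ_B = arctan(0.9149) = 42.46°.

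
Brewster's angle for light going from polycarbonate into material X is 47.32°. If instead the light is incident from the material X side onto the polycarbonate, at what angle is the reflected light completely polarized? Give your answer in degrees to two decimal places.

θ_B' ≈ 42.68°

Reversing the direction swaps n₁ and n₂, so tan θ_B' = 1/tan θ_B and θ_B' = 90° − θ_B.
Hence θ_B' = 90° − 47.32° = 42.68°.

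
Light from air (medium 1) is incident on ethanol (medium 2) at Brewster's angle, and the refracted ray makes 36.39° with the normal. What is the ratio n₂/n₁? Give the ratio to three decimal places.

n₂/n₁ ≈ 1.357

θ_B + θ_t = 90°, so θ_B = 90° − 36.39° = 53.61°.
Then n₂/n₁ = tan θ_B = tan 53.61° = 1.357.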